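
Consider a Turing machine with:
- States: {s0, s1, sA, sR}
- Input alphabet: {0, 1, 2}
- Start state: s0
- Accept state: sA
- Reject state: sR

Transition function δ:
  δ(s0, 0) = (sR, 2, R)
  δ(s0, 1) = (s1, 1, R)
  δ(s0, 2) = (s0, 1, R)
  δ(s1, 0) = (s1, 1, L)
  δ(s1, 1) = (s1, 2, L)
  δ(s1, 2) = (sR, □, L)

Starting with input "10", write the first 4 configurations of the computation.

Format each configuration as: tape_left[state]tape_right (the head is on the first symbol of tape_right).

Transitions applied:
Step 1: δ(s0, 1) = (s1, 1, R)
Step 2: δ(s1, 0) = (s1, 1, L)
Step 3: δ(s1, 1) = (s1, 2, L)

The first 4 configurations are:
[s0]10 ⊢ 1[s1]0 ⊢ [s1]11 ⊢ [s1]□21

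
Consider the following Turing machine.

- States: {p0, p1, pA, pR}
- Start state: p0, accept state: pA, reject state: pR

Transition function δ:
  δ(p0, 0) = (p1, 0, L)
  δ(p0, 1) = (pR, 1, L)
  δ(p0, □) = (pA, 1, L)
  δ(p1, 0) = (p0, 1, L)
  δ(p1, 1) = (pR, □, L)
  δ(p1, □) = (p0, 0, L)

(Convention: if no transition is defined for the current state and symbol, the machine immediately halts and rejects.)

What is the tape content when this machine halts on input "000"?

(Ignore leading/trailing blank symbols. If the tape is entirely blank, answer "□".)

Execution trace:
Initial: [p0]000
Step 1: δ(p0, 0) = (p1, 0, L) → [p1]□000
Step 2: δ(p1, □) = (p0, 0, L) → [p0]□0000
Step 3: δ(p0, □) = (pA, 1, L) → [pA]□10000

The machine reaches the accept state pA and halts.

Final tape (ignoring leading/trailing blanks): 10000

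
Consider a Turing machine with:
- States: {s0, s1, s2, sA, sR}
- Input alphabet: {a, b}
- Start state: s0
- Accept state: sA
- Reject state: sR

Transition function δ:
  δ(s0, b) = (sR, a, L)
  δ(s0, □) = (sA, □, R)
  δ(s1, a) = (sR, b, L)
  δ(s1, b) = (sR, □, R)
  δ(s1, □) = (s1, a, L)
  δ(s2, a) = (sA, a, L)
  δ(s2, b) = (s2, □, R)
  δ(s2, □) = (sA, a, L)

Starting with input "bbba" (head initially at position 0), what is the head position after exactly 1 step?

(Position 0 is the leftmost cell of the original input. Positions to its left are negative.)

Execution trace (head position shown):
Step 0: [s0]bbba  (head at position 0)
Step 1: move left → [sR]□abba  (head at position -1)

After 1 step, the head is at position -1.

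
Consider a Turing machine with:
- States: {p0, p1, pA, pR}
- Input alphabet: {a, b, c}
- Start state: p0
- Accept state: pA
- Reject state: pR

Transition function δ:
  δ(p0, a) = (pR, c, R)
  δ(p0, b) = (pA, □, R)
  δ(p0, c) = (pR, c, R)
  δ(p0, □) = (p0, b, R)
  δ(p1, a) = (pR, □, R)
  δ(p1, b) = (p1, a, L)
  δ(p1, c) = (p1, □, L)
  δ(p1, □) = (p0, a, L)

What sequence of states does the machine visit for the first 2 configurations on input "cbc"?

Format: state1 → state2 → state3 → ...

Execution trace:
Initial: [p0]cbc
Step 1: δ(p0, c) = (pR, c, R) → c[pR]bc

The machine reaches the reject state pR and halts.

State sequence: p0 → pR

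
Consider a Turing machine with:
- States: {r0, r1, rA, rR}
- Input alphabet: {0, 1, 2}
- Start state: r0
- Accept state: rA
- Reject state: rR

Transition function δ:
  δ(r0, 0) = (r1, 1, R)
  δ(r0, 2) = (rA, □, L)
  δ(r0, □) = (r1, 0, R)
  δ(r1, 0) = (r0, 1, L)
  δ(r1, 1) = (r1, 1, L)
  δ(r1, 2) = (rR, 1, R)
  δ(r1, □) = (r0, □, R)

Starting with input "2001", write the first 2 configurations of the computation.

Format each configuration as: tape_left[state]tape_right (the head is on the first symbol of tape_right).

Transitions applied:
Step 1: δ(r0, 2) = (rA, □, L)

The first 2 configurations are:
[r0]2001 ⊢ [rA]□□001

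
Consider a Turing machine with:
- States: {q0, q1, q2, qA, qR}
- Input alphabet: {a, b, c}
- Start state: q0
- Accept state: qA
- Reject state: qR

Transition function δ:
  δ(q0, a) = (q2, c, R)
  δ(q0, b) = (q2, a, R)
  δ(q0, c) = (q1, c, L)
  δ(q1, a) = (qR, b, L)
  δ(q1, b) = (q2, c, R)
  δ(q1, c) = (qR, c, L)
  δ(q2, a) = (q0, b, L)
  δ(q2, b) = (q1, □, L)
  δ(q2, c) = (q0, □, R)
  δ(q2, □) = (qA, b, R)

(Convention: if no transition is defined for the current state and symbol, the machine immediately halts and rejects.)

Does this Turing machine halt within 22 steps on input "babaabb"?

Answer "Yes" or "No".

Execution trace:
Initial: [q0]babaabb
Step 1: δ(q0, b) = (q2, a, R) → a[q2]abaabb
Step 2: δ(q2, a) = (q0, b, L) → [q0]abbaabb
Step 3: δ(q0, a) = (q2, c, R) → c[q2]bbaabb
Step 4: δ(q2, b) = (q1, □, L) → [q1]c□baabb
Step 5: δ(q1, c) = (qR, c, L) → [qR]□c□baabb

The machine reaches the reject state qR and halts.
The machine halted after 5 steps (within the 22-step bound).

Answer: Yes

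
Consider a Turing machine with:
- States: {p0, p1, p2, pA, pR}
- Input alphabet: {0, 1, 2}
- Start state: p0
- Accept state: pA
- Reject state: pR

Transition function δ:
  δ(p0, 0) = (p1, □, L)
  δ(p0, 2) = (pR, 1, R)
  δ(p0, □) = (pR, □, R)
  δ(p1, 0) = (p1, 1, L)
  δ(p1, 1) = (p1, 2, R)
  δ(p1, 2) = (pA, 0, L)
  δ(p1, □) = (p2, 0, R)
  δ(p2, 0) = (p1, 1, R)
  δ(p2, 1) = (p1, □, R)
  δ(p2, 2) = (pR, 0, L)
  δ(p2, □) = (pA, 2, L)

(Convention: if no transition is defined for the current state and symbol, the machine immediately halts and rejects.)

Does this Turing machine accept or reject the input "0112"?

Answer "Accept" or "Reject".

Execution trace:
Initial: [p0]0112
Step 1: δ(p0, 0) = (p1, □, L) → [p1]□□112
Step 2: δ(p1, □) = (p2, 0, R) → 0[p2]□112
Step 3: δ(p2, □) = (pA, 2, L) → [pA]02112

The machine reaches the accept state pA and halts.

Answer: Accept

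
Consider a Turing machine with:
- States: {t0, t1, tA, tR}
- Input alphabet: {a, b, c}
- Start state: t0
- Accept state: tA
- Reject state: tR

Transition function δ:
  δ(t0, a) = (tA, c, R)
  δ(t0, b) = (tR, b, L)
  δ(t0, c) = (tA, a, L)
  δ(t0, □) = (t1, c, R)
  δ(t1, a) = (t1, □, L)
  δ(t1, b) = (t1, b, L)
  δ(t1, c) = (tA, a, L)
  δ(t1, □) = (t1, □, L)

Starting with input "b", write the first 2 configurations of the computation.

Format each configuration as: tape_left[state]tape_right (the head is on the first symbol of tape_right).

Transitions applied:
Step 1: δ(t0, b) = (tR, b, L)

The first 2 configurations are:
[t0]b ⊢ [tR]□b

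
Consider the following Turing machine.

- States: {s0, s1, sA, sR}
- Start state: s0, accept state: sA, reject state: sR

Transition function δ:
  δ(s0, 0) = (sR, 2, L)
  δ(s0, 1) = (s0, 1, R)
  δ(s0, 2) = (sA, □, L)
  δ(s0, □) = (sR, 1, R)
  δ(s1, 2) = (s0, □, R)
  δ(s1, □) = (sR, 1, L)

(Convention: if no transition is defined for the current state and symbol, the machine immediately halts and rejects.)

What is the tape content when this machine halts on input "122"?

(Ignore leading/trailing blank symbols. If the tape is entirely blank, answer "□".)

Execution trace:
Initial: [s0]122
Step 1: δ(s0, 1) = (s0, 1, R) → 1[s0]22
Step 2: δ(s0, 2) = (sA, □, L) → [sA]1□2

The machine reaches the accept state sA and halts.

Final tape (ignoring leading/trailing blanks): 1□2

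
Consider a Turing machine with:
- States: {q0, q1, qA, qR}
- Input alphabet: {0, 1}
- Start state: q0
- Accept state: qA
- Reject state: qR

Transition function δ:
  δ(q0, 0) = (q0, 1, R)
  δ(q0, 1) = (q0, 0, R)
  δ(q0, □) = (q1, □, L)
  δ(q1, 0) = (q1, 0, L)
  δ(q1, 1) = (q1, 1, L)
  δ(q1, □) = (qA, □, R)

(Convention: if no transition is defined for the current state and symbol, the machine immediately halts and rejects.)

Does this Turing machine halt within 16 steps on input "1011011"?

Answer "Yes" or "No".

Execution trace:
Initial: [q0]1011011
Step 1: δ(q0, 1) = (q0, 0, R) → 0[q0]011011
Step 2: δ(q0, 0) = (q0, 1, R) → 01[q0]11011
Step 3: δ(q0, 1) = (q0, 0, R) → 010[q0]1011
Step 4: δ(q0, 1) = (q0, 0, R) → 0100[q0]011
Step 5: δ(q0, 0) = (q0, 1, R) → 01001[q0]11
Step 6: δ(q0, 1) = (q0, 0, R) → 010010[q0]1
Step 7: δ(q0, 1) = (q0, 0, R) → 0100100[q0]□
Step 8: δ(q0, □) = (q1, □, L) → 010010[q1]0□
Step 9: δ(q1, 0) = (q1, 0, L) → 01001[q1]00□
Step 10: δ(q1, 0) = (q1, 0, L) → 0100[q1]100□
Step 11: δ(q1, 1) = (q1, 1, L) → 010[q1]0100□
Step 12: δ(q1, 0) = (q1, 0, L) → 01[q1]00100□
Step 13: δ(q1, 0) = (q1, 0, L) → 0[q1]100100□
Step 14: δ(q1, 1) = (q1, 1, L) → [q1]0100100□
Step 15: δ(q1, 0) = (q1, 0, L) → [q1]□0100100□
Step 16: δ(q1, □) = (qA, □, R) → □[qA]0100100□

The machine reaches the accept state qA and halts.
The machine halted after 16 steps (within the 16-step bound).

Answer: Yes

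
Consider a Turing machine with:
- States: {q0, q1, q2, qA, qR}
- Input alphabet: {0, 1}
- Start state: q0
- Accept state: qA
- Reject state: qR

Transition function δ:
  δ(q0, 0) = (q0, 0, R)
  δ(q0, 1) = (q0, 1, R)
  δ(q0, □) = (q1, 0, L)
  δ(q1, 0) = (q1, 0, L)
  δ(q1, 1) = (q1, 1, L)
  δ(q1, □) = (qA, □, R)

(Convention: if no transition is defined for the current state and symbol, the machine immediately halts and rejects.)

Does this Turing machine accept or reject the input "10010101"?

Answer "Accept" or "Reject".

Execution trace:
Initial: [q0]10010101
Step 1: δ(q0, 1) = (q0, 1, R) → 1[q0]0010101
Step 2: δ(q0, 0) = (q0, 0, R) → 10[q0]010101
Step 3: δ(q0, 0) = (q0, 0, R) → 100[q0]10101
Step 4: δ(q0, 1) = (q0, 1, R) → 1001[q0]0101
Step 5: δ(q0, 0) = (q0, 0, R) → 10010[q0]101
Step 6: δ(q0, 1) = (q0, 1, R) → 100101[q0]01
Step 7: δ(q0, 0) = (q0, 0, R) → 1001010[q0]1
Step 8: δ(q0, 1) = (q0, 1, R) → 10010101[q0]□
Step 9: δ(q0, □) = (q1, 0, L) → 1001010[q1]10
Step 10: δ(q1, 1) = (q1, 1, L) → 100101[q1]010
Step 11: δ(q1, 0) = (q1, 0, L) → 10010[q1]1010
Step 12: δ(q1, 1) = (q1, 1, L) → 1001[q1]01010
Step 13: δ(q1, 0) = (q1, 0, L) → 100[q1]101010
Step 14: δ(q1, 1) = (q1, 1, L) → 10[q1]0101010
Step 15: δ(q1, 0) = (q1, 0, L) → 1[q1]00101010
Step 16: δ(q1, 0) = (q1, 0, L) → [q1]100101010
Step 17: δ(q1, 1) = (q1, 1, L) → [q1]□100101010
Step 18: δ(q1, □) = (qA, □, R) → □[qA]100101010

The machine reaches the accept state qA and halts.

Answer: Accept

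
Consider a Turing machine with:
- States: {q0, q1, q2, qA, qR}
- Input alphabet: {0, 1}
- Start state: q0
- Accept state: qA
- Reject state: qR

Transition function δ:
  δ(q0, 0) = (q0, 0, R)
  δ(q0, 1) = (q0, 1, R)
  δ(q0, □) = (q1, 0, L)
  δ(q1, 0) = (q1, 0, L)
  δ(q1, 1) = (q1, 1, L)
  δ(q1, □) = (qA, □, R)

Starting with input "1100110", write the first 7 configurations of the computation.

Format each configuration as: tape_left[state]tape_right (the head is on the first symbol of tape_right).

Transitions applied:
Step 1: δ(q0, 1) = (q0, 1, R)
Step 2: δ(q0, 1) = (q0, 1, R)
Step 3: δ(q0, 0) = (q0, 0, R)
Step 4: δ(q0, 0) = (q0, 0, R)
Step 5: δ(q0, 1) = (q0, 1, R)
Step 6: δ(q0, 1) = (q0, 1, R)

The first 7 configurations are:
[q0]1100110 ⊢ 1[q0]100110 ⊢ 11[q0]00110 ⊢ 110[q0]0110 ⊢ 1100[q0]110 ⊢ 11001[q0]10 ⊢ 110011[q0]0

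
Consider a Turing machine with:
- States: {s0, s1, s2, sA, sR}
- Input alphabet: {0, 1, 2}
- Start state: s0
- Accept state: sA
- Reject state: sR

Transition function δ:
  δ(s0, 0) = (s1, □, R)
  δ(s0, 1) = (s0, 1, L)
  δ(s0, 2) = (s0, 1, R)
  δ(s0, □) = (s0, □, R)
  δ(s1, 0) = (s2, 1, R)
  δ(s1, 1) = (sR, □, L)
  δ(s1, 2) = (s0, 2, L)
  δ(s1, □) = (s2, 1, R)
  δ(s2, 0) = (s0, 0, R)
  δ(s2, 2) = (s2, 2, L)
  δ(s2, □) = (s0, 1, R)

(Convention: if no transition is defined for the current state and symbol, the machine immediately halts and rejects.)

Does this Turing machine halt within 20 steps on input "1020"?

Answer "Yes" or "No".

Execution trace:
Initial: [s0]1020
Step 1: δ(s0, 1) = (s0, 1, L) → [s0]□1020
Step 2: δ(s0, □) = (s0, □, R) → □[s0]1020
Step 3: δ(s0, 1) = (s0, 1, L) → [s0]□1020
Step 4: δ(s0, □) = (s0, □, R) → □[s0]1020
Step 5: δ(s0, 1) = (s0, 1, L) → [s0]□1020
Step 6: δ(s0, □) = (s0, □, R) → □[s0]1020
Step 7: δ(s0, 1) = (s0, 1, L) → [s0]□1020
Step 8: δ(s0, □) = (s0, □, R) → □[s0]1020
Step 9: δ(s0, 1) = (s0, 1, L) → [s0]□1020
Step 10: δ(s0, □) = (s0, □, R) → □[s0]1020
Step 11: δ(s0, 1) = (s0, 1, L) → [s0]□1020
Step 12: δ(s0, □) = (s0, □, R) → □[s0]1020
Step 13: δ(s0, 1) = (s0, 1, L) → [s0]□1020
Step 14: δ(s0, □) = (s0, □, R) → □[s0]1020
Step 15: δ(s0, 1) = (s0, 1, L) → [s0]□1020
Step 16: δ(s0, □) = (s0, □, R) → □[s0]1020
Step 17: δ(s0, 1) = (s0, 1, L) → [s0]□1020
Step 18: δ(s0, □) = (s0, □, R) → □[s0]1020
Step 19: δ(s0, 1) = (s0, 1, L) → [s0]□1020
Step 20: δ(s0, □) = (s0, □, R) → □[s0]1020

The machine has not reached a halting state after 20 steps.
The machine did not halt within the 20-step bound.

Answer: No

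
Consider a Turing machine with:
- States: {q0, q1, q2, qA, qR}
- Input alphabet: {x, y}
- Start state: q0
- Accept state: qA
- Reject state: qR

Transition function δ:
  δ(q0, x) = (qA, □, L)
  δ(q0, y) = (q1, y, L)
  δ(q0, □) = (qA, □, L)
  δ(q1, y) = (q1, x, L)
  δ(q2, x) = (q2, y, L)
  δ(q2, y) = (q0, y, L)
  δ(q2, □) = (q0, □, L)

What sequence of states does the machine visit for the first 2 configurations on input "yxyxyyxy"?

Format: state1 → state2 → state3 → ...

Execution trace:
Initial: [q0]yxyxyyxy
Step 1: δ(q0, y) = (q1, y, L) → [q1]□yxyxyyxy

No transition is defined for δ(q1, □). By convention the machine halts and rejects.

State sequence: q0 → q1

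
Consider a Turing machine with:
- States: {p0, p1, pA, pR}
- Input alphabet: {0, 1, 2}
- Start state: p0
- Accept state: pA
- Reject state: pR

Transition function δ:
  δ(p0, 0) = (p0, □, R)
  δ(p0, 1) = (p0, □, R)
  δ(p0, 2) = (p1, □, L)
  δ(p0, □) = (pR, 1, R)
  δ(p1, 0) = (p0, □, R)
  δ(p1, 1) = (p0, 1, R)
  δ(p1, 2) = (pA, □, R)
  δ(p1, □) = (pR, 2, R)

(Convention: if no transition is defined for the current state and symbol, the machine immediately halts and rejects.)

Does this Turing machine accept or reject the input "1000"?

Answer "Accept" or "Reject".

Execution trace:
Initial: [p0]1000
Step 1: δ(p0, 1) = (p0, □, R) → □[p0]000
Step 2: δ(p0, 0) = (p0, □, R) → □□[p0]00
Step 3: δ(p0, 0) = (p0, □, R) → □□□[p0]0
Step 4: δ(p0, 0) = (p0, □, R) → □□□□[p0]□
Step 5: δ(p0, □) = (pR, 1, R) → □□□□1[pR]□

The machine reaches the reject state pR and halts.

Answer: Reject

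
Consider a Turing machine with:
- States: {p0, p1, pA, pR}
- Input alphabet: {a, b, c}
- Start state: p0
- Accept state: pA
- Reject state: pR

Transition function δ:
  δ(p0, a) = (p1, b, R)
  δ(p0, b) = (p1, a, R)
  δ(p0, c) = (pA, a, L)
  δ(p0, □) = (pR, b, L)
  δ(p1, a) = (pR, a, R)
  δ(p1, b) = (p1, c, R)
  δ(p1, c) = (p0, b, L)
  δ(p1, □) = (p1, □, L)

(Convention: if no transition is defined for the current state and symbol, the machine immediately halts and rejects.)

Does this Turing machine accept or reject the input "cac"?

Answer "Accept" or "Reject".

Execution trace:
Initial: [p0]cac
Step 1: δ(p0, c) = (pA, a, L) → [pA]□aac

The machine reaches the accept state pA and halts.

Answer: Accept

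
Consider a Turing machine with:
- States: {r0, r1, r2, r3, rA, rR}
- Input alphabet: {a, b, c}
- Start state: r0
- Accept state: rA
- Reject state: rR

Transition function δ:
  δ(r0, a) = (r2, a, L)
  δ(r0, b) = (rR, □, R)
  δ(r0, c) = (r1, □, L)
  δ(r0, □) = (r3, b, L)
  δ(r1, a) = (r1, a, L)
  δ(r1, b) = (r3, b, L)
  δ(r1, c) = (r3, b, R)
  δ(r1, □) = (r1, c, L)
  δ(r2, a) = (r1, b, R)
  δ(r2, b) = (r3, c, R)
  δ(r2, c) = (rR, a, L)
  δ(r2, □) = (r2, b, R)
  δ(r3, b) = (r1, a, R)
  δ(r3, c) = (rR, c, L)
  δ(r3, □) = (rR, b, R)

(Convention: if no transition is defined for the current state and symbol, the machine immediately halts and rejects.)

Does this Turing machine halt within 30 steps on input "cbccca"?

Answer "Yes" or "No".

Execution trace:
Initial: [r0]cbccca
Step 1: δ(r0, c) = (r1, □, L) → [r1]□□bccca
Step 2: δ(r1, □) = (r1, c, L) → [r1]□c□bccca
Step 3: δ(r1, □) = (r1, c, L) → [r1]□cc□bccca
Step 4: δ(r1, □) = (r1, c, L) → [r1]□ccc□bccca
Step 5: δ(r1, □) = (r1, c, L) → [r1]□cccc□bccca
Step 6: δ(r1, □) = (r1, c, L) → [r1]□ccccc□bccca
Step 7: δ(r1, □) = (r1, c, L) → [r1]□cccccc□bccca
Step 8: δ(r1, □) = (r1, c, L) → [r1]□ccccccc□bccca
Step 9: δ(r1, □) = (r1, c, L) → [r1]□cccccccc□bccca
Step 10: δ(r1, □) = (r1, c, L) → [r1]□ccccccccc□bccca
Step 11: δ(r1, □) = (r1, c, L) → [r1]□cccccccccc□bccca
Step 12: δ(r1, □) = (r1, c, L) → [r1]□ccccccccccc□bccca
Step 13: δ(r1, □) = (r1, c, L) → [r1]□cccccccccccc□bccca
Step 14: δ(r1, □) = (r1, c, L) → [r1]□ccccccccccccc□bccca
Step 15: δ(r1, □) = (r1, c, L) → [r1]□cccccccccccccc□bccca
Step 16: δ(r1, □) = (r1, c, L) → [r1]□ccccccccccccccc□bccca
Step 17: δ(r1, □) = (r1, c, L) → [r1]□cccccccccccccccc□bccca
Step 18: δ(r1, □) = (r1, c, L) → [r1]□ccccccccccccccccc□bccca
Step 19: δ(r1, □) = (r1, c, L) → [r1]□cccccccccccccccccc□bccca
Step 20: δ(r1, □) = (r1, c, L) → [r1]□ccccccccccccccccccc□bccca
Step 21: δ(r1, □) = (r1, c, L) → [r1]□cccccccccccccccccccc□bccca
Step 22: δ(r1, □) = (r1, c, L) → [r1]□ccccccccccccccccccccc□bccca
Step 23: δ(r1, □) = (r1, c, L) → [r1]□cccccccccccccccccccccc□bccca
Step 24: δ(r1, □) = (r1, c, L) → [r1]□ccccccccccccccccccccccc□bccca
Step 25: δ(r1, □) = (r1, c, L) → [r1]□cccccccccccccccccccccccc□bccca
Step 26: δ(r1, □) = (r1, c, L) → [r1]□ccccccccccccccccccccccccc□bccca
Step 27: δ(r1, □) = (r1, c, L) → [r1]□cccccccccccccccccccccccccc□bccca
Step 28: δ(r1, □) = (r1, c, L) → [r1]□ccccccccccccccccccccccccccc□bccca
Step 29: δ(r1, □) = (r1, c, L) → [r1]□cccccccccccccccccccccccccccc□bccca
Step 30: δ(r1, □) = (r1, c, L) → [r1]□ccccccccccccccccccccccccccccc□bccca

The machine has not reached a halting state after 30 steps.
The machine did not halt within the 30-step bound.

Answer: No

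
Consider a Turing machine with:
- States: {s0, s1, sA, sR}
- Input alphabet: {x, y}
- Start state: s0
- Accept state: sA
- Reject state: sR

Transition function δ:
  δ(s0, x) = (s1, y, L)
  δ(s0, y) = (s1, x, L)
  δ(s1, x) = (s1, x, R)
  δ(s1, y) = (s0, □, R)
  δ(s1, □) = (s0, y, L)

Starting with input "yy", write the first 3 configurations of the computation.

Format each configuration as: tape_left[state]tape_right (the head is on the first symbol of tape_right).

Transitions applied:
Step 1: δ(s0, y) = (s1, x, L)
Step 2: δ(s1, □) = (s0, y, L)

The first 3 configurations are:
[s0]yy ⊢ [s1]□xy ⊢ [s0]□yxy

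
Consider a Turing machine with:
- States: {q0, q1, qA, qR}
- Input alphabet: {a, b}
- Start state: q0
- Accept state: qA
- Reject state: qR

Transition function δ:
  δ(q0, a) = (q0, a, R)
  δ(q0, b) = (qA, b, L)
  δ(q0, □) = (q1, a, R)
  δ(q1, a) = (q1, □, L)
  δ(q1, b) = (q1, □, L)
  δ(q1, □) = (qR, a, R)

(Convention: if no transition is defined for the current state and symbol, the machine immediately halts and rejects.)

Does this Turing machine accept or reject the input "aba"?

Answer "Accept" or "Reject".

Execution trace:
Initial: [q0]aba
Step 1: δ(q0, a) = (q0, a, R) → a[q0]ba
Step 2: δ(q0, b) = (qA, b, L) → [qA]aba

The machine reaches the accept state qA and halts.

Answer: Accept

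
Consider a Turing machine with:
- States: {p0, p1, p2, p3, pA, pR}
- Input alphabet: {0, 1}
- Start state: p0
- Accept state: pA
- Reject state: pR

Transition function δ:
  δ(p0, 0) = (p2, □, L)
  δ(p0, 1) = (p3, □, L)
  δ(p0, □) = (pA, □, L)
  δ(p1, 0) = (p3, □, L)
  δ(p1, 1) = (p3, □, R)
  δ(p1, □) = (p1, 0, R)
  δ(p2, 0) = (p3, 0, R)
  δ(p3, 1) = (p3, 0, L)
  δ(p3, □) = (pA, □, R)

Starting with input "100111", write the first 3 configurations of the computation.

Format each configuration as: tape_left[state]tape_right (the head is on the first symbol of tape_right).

Transitions applied:
Step 1: δ(p0, 1) = (p3, □, L)
Step 2: δ(p3, □) = (pA, □, R)

The first 3 configurations are:
[p0]100111 ⊢ [p3]□□00111 ⊢ □[pA]□00111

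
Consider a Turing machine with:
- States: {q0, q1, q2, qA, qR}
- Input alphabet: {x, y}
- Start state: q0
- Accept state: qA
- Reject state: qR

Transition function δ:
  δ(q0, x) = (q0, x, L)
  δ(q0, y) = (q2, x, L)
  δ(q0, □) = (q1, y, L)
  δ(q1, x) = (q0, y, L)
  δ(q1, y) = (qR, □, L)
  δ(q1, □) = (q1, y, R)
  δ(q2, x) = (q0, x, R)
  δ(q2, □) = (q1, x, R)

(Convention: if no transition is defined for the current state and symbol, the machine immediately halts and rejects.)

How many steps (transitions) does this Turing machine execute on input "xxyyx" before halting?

Execution trace:
Initial: [q0]xxyyx
Step 1: δ(q0, x) = (q0, x, L) → [q0]□xxyyx
Step 2: δ(q0, □) = (q1, y, L) → [q1]□yxxyyx
Step 3: δ(q1, □) = (q1, y, R) → y[q1]yxxyyx
Step 4: δ(q1, y) = (qR, □, L) → [qR]y□xxyyx

The machine reaches the reject state qR and halts.

The machine executed 4 steps before halting.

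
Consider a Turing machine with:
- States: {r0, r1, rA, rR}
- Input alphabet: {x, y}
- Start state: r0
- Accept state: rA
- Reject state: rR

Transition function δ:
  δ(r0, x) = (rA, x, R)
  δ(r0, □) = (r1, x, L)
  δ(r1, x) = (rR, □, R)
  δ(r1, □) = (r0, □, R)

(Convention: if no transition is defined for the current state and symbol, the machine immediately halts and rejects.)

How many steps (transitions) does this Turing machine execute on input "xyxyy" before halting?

Execution trace:
Initial: [r0]xyxyy
Step 1: δ(r0, x) = (rA, x, R) → x[rA]yxyy

The machine reaches the accept state rA and halts.

The machine executed 1 step before halting.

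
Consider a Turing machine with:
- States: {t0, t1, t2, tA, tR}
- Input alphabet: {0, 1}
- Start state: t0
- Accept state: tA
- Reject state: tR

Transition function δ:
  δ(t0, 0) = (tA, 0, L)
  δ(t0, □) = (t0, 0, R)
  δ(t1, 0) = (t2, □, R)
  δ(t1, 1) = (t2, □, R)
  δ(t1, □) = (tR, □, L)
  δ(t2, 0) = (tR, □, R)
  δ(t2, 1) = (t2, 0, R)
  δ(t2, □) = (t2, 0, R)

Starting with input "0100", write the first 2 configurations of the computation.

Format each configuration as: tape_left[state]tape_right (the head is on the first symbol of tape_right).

Transitions applied:
Step 1: δ(t0, 0) = (tA, 0, L)

The first 2 configurations are:
[t0]0100 ⊢ [tA]□0100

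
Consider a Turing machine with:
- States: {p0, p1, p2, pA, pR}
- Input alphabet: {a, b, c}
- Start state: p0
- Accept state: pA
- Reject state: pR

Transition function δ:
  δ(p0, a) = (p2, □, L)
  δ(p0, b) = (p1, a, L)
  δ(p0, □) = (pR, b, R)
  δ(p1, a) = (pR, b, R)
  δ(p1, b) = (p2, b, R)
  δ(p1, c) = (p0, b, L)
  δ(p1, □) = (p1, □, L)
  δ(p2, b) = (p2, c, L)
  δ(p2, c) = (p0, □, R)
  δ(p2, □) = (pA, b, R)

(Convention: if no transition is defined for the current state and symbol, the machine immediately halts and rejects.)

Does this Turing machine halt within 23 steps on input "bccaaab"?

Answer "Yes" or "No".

Execution trace:
Initial: [p0]bccaaab
Step 1: δ(p0, b) = (p1, a, L) → [p1]□accaaab
Step 2: δ(p1, □) = (p1, □, L) → [p1]□□accaaab
Step 3: δ(p1, □) = (p1, □, L) → [p1]□□□accaaab
Step 4: δ(p1, □) = (p1, □, L) → [p1]□□□□accaaab
Step 5: δ(p1, □) = (p1, □, L) → [p1]□□□□□accaaab
Step 6: δ(p1, □) = (p1, □, L) → [p1]□□□□□□accaaab
Step 7: δ(p1, □) = (p1, □, L) → [p1]□□□□□□□accaaab
Step 8: δ(p1, □) = (p1, □, L) → [p1]□□□□□□□□accaaab
Step 9: δ(p1, □) = (p1, □, L) → [p1]□□□□□□□□□accaaab
Step 10: δ(p1, □) = (p1, □, L) → [p1]□□□□□□□□□□accaaab
Step 11: δ(p1, □) = (p1, □, L) → [p1]□□□□□□□□□□□accaaab
Step 12: δ(p1, □) = (p1, □, L) → [p1]□□□□□□□□□□□□accaaab
Step 13: δ(p1, □) = (p1, □, L) → [p1]□□□□□□□□□□□□□accaaab
Step 14: δ(p1, □) = (p1, □, L) → [p1]□□□□□□□□□□□□□□accaaab
Step 15: δ(p1, □) = (p1, □, L) → [p1]□□□□□□□□□□□□□□□accaaab
Step 16: δ(p1, □) = (p1, □, L) → [p1]□□□□□□□□□□□□□□□□accaaab
Step 17: δ(p1, □) = (p1, □, L) → [p1]□□□□□□□□□□□□□□□□□accaaab
Step 18: δ(p1, □) = (p1, □, L) → [p1]□□□□□□□□□□□□□□□□□□accaaab
Step 19: δ(p1, □) = (p1, □, L) → [p1]□□□□□□□□□□□□□□□□□□□accaaab
Step 20: δ(p1, □) = (p1, □, L) → [p1]□□□□□□□□□□□□□□□□□□□□accaaab
Step 21: δ(p1, □) = (p1, □, L) → [p1]□□□□□□□□□□□□□□□□□□□□□accaaab
Step 22: δ(p1, □) = (p1, □, L) → [p1]□□□□□□□□□□□□□□□□□□□□□□accaaab
Step 23: δ(p1, □) = (p1, □, L) → [p1]□□□□□□□□□□□□□□□□□□□□□□□accaaab

The machine has not reached a halting state after 23 steps.
The machine did not halt within the 23-step bound.

Answer: No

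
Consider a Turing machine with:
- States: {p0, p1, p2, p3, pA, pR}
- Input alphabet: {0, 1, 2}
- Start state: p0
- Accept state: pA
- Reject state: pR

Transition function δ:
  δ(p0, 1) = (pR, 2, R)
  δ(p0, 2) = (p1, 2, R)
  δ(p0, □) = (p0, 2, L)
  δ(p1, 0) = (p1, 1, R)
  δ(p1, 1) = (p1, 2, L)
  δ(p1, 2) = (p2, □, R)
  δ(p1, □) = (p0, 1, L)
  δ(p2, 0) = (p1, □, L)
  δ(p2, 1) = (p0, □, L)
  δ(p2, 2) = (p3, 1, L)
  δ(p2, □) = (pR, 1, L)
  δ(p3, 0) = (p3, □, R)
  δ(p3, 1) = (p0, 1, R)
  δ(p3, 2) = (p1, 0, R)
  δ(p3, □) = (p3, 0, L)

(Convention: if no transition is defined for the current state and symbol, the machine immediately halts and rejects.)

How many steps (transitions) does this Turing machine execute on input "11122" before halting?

Execution trace:
Initial: [p0]11122
Step 1: δ(p0, 1) = (pR, 2, R) → 2[pR]1122

The machine reaches the reject state pR and halts.

The machine executed 1 step before halting.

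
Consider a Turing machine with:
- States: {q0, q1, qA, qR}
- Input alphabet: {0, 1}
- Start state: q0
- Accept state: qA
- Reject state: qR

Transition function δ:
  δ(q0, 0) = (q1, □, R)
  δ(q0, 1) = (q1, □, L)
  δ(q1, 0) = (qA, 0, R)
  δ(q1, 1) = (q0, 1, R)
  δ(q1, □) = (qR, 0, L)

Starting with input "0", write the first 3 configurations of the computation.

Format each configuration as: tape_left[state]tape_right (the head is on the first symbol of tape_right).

Transitions applied:
Step 1: δ(q0, 0) = (q1, □, R)
Step 2: δ(q1, □) = (qR, 0, L)

The first 3 configurations are:
[q0]0 ⊢ □[q1]□ ⊢ [qR]□0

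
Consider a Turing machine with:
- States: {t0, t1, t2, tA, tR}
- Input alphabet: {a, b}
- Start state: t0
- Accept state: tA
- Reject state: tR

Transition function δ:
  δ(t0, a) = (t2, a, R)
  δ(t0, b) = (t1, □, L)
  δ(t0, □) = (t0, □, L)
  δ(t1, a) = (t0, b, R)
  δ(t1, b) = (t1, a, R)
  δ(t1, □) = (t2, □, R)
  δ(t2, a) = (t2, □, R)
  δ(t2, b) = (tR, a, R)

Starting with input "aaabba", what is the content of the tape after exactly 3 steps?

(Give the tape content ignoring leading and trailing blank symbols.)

Execution trace:
Initial: [t0]aaabba
Step 1: δ(t0, a) = (t2, a, R) → a[t2]aabba
Step 2: δ(t2, a) = (t2, □, R) → a□[t2]abba
Step 3: δ(t2, a) = (t2, □, R) → a□□[t2]bba

After 3 steps, the tape (ignoring leading/trailing blanks) is: a□□bba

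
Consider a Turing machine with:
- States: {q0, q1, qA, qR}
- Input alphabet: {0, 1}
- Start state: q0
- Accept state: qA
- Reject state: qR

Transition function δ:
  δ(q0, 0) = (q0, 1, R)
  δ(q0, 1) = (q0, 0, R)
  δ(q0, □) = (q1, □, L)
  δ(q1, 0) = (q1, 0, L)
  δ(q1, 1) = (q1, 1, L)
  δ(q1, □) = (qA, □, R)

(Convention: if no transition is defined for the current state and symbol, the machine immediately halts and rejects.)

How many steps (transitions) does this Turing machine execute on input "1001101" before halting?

Execution trace:
Initial: [q0]1001101
Step 1: δ(q0, 1) = (q0, 0, R) → 0[q0]001101
Step 2: δ(q0, 0) = (q0, 1, R) → 01[q0]01101
Step 3: δ(q0, 0) = (q0, 1, R) → 011[q0]1101
Step 4: δ(q0, 1) = (q0, 0, R) → 0110[q0]101
Step 5: δ(q0, 1) = (q0, 0, R) → 01100[q0]01
Step 6: δ(q0, 0) = (q0, 1, R) → 011001[q0]1
Step 7: δ(q0, 1) = (q0, 0, R) → 0110010[q0]□
Step 8: δ(q0, □) = (q1, □, L) → 011001[q1]0□
Step 9: δ(q1, 0) = (q1, 0, L) → 01100[q1]10□
Step 10: δ(q1, 1) = (q1, 1, L) → 0110[q1]010□
Step 11: δ(q1, 0) = (q1, 0, L) → 011[q1]0010□
Step 12: δ(q1, 0) = (q1, 0, L) → 01[q1]10010□
Step 13: δ(q1, 1) = (q1, 1, L) → 0[q1]110010□
Step 14: δ(q1, 1) = (q1, 1, L) → [q1]0110010□
Step 15: δ(q1, 0) = (q1, 0, L) → [q1]□0110010□
Step 16: δ(q1, □) = (qA, □, R) → □[qA]0110010□

The machine reaches the accept state qA and halts.

The machine executed 16 steps before halting.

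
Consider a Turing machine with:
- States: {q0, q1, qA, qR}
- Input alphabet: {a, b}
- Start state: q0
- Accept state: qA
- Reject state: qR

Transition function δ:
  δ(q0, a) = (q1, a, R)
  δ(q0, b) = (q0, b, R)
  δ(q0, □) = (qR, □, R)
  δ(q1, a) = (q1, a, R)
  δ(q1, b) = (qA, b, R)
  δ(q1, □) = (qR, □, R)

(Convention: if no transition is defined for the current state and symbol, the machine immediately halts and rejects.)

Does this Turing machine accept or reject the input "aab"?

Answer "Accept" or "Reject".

Execution trace:
Initial: [q0]aab
Step 1: δ(q0, a) = (q1, a, R) → a[q1]ab
Step 2: δ(q1, a) = (q1, a, R) → aa[q1]b
Step 3: δ(q1, b) = (qA, b, R) → aab[qA]□

The machine reaches the accept state qA and halts.

Answer: Accept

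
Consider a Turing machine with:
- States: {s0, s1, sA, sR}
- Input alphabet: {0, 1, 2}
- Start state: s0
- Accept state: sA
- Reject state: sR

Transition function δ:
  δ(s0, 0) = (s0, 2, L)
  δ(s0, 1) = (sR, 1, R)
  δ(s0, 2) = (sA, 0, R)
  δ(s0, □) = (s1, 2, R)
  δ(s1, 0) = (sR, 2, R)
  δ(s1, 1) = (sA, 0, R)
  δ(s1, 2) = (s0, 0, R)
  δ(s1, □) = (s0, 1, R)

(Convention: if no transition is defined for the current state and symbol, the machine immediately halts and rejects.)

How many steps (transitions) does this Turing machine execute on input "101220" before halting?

Execution trace:
Initial: [s0]101220
Step 1: δ(s0, 1) = (sR, 1, R) → 1[sR]01220

The machine reaches the reject state sR and halts.

The machine executed 1 step before halting.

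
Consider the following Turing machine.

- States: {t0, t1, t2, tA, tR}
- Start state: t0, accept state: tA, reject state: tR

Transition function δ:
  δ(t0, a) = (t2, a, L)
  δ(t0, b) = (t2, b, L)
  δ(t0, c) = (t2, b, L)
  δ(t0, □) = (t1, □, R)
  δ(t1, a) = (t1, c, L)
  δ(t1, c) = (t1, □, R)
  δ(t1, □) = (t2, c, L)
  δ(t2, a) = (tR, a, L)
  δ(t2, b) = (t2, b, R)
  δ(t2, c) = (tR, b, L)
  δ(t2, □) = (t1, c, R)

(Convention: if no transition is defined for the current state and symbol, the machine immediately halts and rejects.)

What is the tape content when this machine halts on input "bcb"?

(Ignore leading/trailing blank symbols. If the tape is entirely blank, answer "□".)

Execution trace:
Initial: [t0]bcb
Step 1: δ(t0, b) = (t2, b, L) → [t2]□bcb
Step 2: δ(t2, □) = (t1, c, R) → c[t1]bcb

No transition is defined for δ(t1, b). By convention the machine halts and rejects.

Final tape (ignoring leading/trailing blanks): cbcb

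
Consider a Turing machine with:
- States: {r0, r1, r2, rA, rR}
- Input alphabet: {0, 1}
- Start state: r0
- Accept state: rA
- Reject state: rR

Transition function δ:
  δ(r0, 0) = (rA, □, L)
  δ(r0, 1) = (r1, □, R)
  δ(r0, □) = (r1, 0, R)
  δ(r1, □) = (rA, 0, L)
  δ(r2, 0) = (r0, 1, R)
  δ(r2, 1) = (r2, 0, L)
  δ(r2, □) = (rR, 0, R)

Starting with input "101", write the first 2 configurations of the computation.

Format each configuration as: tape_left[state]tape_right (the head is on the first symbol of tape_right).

Transitions applied:
Step 1: δ(r0, 1) = (r1, □, R)

The first 2 configurations are:
[r0]101 ⊢ □[r1]01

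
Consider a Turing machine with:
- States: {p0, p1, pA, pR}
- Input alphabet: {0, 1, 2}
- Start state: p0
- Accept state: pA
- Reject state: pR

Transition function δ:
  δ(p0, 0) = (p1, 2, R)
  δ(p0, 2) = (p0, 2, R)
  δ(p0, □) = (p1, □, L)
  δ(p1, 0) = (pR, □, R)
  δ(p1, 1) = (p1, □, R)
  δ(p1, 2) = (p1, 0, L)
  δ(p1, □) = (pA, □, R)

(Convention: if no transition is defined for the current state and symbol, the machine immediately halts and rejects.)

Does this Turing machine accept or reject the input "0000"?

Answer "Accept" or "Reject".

Execution trace:
Initial: [p0]0000
Step 1: δ(p0, 0) = (p1, 2, R) → 2[p1]000
Step 2: δ(p1, 0) = (pR, □, R) → 2□[pR]00

The machine reaches the reject state pR and halts.

Answer: Reject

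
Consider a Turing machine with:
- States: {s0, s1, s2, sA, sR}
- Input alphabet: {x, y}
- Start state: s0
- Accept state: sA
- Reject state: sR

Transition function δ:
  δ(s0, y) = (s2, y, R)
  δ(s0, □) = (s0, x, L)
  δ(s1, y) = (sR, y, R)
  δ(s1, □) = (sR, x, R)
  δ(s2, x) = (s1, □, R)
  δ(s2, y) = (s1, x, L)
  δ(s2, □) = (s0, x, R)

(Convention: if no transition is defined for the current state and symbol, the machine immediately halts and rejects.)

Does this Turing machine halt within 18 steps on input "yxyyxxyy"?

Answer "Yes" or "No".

Execution trace:
Initial: [s0]yxyyxxyy
Step 1: δ(s0, y) = (s2, y, R) → y[s2]xyyxxyy
Step 2: δ(s2, x) = (s1, □, R) → y□[s1]yyxxyy
Step 3: δ(s1, y) = (sR, y, R) → y□y[sR]yxxyy

The machine reaches the reject state sR and halts.
The machine halted after 3 steps (within the 18-step bound).

Answer: Yes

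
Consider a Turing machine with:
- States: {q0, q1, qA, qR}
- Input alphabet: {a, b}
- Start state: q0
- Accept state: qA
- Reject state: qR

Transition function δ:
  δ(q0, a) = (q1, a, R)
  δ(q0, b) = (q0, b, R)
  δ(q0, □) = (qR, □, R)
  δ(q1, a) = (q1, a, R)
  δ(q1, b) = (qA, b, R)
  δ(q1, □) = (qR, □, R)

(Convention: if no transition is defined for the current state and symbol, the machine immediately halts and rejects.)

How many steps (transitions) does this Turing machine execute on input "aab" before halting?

Execution trace:
Initial: [q0]aab
Step 1: δ(q0, a) = (q1, a, R) → a[q1]ab
Step 2: δ(q1, a) = (q1, a, R) → aa[q1]b
Step 3: δ(q1, b) = (qA, b, R) → aab[qA]□

The machine reaches the accept state qA and halts.

The machine executed 3 steps before halting.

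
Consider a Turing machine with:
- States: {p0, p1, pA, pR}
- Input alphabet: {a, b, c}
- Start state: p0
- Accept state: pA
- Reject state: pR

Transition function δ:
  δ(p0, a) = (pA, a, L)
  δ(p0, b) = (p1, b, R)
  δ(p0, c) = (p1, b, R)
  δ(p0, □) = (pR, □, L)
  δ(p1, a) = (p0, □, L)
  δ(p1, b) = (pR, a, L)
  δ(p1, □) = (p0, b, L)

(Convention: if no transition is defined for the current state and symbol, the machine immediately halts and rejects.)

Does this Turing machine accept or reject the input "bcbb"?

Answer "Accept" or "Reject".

Execution trace:
Initial: [p0]bcbb
Step 1: δ(p0, b) = (p1, b, R) → b[p1]cbb

No transition is defined for δ(p1, c). By convention the machine halts and rejects.

Answer: Reject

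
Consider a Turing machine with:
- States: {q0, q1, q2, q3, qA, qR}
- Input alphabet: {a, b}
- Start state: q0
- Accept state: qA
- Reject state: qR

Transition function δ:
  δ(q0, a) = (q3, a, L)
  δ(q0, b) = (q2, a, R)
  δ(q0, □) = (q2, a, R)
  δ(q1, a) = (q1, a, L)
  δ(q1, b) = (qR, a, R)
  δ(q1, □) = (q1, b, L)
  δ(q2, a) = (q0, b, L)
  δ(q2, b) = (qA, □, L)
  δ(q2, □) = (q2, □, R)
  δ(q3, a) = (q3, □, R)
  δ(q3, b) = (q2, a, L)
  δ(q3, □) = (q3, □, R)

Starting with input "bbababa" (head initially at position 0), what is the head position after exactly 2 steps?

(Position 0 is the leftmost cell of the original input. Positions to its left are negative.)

Execution trace (head position shown):
Step 0: [q0]bbababa  (head at position 0)
Step 1: move right → a[q2]bababa  (head at position 1)
Step 2: move left → [qA]a□ababa  (head at position 0)

After 2 steps, the head is at position 0.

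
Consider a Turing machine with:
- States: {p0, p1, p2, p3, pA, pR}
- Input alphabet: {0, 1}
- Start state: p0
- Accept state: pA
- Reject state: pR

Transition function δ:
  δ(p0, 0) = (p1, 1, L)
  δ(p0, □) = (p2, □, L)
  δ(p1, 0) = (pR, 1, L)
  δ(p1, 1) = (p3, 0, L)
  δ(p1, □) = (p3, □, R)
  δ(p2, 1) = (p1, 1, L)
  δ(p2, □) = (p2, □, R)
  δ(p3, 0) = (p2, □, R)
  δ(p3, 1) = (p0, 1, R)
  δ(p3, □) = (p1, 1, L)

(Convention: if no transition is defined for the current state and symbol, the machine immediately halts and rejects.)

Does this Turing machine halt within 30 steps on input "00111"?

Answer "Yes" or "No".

Execution trace:
Initial: [p0]00111
Step 1: δ(p0, 0) = (p1, 1, L) → [p1]□10111
Step 2: δ(p1, □) = (p3, □, R) → □[p3]10111
Step 3: δ(p3, 1) = (p0, 1, R) → □1[p0]0111
Step 4: δ(p0, 0) = (p1, 1, L) → □[p1]11111
Step 5: δ(p1, 1) = (p3, 0, L) → [p3]□01111
Step 6: δ(p3, □) = (p1, 1, L) → [p1]□101111
Step 7: δ(p1, □) = (p3, □, R) → □[p3]101111
Step 8: δ(p3, 1) = (p0, 1, R) → □1[p0]01111
Step 9: δ(p0, 0) = (p1, 1, L) → □[p1]111111
Step 10: δ(p1, 1) = (p3, 0, L) → [p3]□011111
Step 11: δ(p3, □) = (p1, 1, L) → [p1]□1011111
Step 12: δ(p1, □) = (p3, □, R) → □[p3]1011111
Step 13: δ(p3, 1) = (p0, 1, R) → □1[p0]011111
Step 14: δ(p0, 0) = (p1, 1, L) → □[p1]1111111
Step 15: δ(p1, 1) = (p3, 0, L) → [p3]□0111111
Step 16: δ(p3, □) = (p1, 1, L) → [p1]□10111111
Step 17: δ(p1, □) = (p3, □, R) → □[p3]10111111
Step 18: δ(p3, 1) = (p0, 1, R) → □1[p0]0111111
Step 19: δ(p0, 0) = (p1, 1, L) → □[p1]11111111
Step 20: δ(p1, 1) = (p3, 0, L) → [p3]□01111111
Step 21: δ(p3, □) = (p1, 1, L) → [p1]□101111111
Step 22: δ(p1, □) = (p3, □, R) → □[p3]101111111
Step 23: δ(p3, 1) = (p0, 1, R) → □1[p0]01111111
Step 24: δ(p0, 0) = (p1, 1, L) → □[p1]111111111
Step 25: δ(p1, 1) = (p3, 0, L) → [p3]□011111111
Step 26: δ(p3, □) = (p1, 1, L) → [p1]□1011111111
Step 27: δ(p1, □) = (p3, □, R) → □[p3]1011111111
Step 28: δ(p3, 1) = (p0, 1, R) → □1[p0]011111111
Step 29: δ(p0, 0) = (p1, 1, L) → □[p1]1111111111
Step 30: δ(p1, 1) = (p3, 0, L) → [p3]□0111111111

The machine has not reached a halting state after 30 steps.
The machine did not halt within the 30-step bound.

Answer: No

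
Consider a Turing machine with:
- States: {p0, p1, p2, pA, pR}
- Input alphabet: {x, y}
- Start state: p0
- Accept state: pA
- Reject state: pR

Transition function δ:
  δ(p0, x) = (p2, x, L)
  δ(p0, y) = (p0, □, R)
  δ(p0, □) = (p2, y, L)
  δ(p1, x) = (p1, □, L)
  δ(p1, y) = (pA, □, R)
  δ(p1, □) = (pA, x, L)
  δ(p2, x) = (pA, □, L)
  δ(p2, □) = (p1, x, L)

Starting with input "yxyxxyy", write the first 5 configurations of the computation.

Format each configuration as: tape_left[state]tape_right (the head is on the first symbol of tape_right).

Transitions applied:
Step 1: δ(p0, y) = (p0, □, R)
Step 2: δ(p0, x) = (p2, x, L)
Step 3: δ(p2, □) = (p1, x, L)
Step 4: δ(p1, □) = (pA, x, L)

The first 5 configurations are:
[p0]yxyxxyy ⊢ □[p0]xyxxyy ⊢ [p2]□xyxxyy ⊢ [p1]□xxyxxyy ⊢ [pA]□xxxyxxyy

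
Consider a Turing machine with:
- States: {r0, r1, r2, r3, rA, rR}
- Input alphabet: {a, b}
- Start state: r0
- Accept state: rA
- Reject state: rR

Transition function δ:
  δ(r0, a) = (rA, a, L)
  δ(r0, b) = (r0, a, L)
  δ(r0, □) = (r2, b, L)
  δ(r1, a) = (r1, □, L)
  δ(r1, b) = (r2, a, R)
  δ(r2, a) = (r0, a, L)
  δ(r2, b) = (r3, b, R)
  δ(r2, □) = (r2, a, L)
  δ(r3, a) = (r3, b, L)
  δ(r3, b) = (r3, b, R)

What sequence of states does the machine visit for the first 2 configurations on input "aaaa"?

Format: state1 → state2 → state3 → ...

Execution trace:
Initial: [r0]aaaa
Step 1: δ(r0, a) = (rA, a, L) → [rA]□aaaa

The machine reaches the accept state rA and halts.

State sequence: r0 → rA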